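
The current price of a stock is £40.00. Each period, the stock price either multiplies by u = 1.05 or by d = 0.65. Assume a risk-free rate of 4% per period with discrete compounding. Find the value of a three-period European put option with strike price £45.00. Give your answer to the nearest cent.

Risk-neutral probability p = (1 + 0.04 − 0.65)/(1.05 − 0.65) = 0.3900/0.4000 = 0.9750
Terminal stock prices: S_uuu = 46.31, S_uud = 28.67, S_udd = 17.75, S_ddd = 10.98
Terminal payoffs (K − S): max(-1.305, 0) = 0, max(16.33, 0) = 16.33, max(27.25, 0) = 27.25, max(34.02, 0) = 34.02
Node uu (S = 44.1): V_uu = 1/1.04·[0.9750·0.0000 + 0.0250·16.3350] = 0.3927
Node ud (S = 27.3): V_ud = 1/1.04·[0.9750·16.3350 + 0.0250·27.2550] = 15.9692
Node dd (S = 16.9): V_dd = 1/1.04·[0.9750·27.2550 + 0.0250·34.0150] = 26.3692
Node u (S = 42): V_u = 1/1.04·[0.9750·0.3927 + 0.0250·15.9692] = 0.7520
Node d (S = 26): V_d = 1/1.04·[0.9750·15.9692 + 0.0250·26.3692] = 15.6050
Node 0 (S = 40): V_0 = 1/1.04·[0.9750·0.7520 + 0.0250·15.6050] = 1.0801

£1.08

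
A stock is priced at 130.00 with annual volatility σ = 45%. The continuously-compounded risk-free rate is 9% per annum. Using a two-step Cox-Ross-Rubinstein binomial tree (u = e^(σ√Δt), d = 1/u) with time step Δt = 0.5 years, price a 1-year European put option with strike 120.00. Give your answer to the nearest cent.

CRR parameters: u = e^(σ√Δt) = e^(0.45·√0.5) = 1.3746, d = 1/u = 0.7275
Per-period rate: rΔt = 0.09·0.5 = 0.045, so R = e^0.045 = 1.0460
Risk-neutral probability p = (e^0.045 − 0.7275)/(1.3746 − 0.7275) = 0.3186/0.6472 = 0.4922
Terminal stock prices: S_uu = 245.7, S_ud = 130, S_dd = 68.8
Terminal payoffs (K − S): max(-125.7, 0) = 0, max(-10, 0) = 0, max(51.2, 0) = 51.2
Node u (S = 178.7): V_u = e^(−0.045)·[0.4922·0.0000 + 0.5078·0.0000] = 0.0000
Node d (S = 94.57): V_d = e^(−0.045)·[0.4922·0.0000 + 0.5078·51.2045] = 24.8558
Node 0 (S = 130): V_0 = e^(−0.045)·[0.4922·0.0000 + 0.5078·24.8558] = 12.0656

12.07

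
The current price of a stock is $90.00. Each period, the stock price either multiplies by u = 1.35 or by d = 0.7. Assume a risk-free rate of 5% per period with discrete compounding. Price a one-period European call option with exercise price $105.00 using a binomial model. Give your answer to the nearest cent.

$8.46

Risk-neutral probability p = (1 + 0.05 − 0.7)/(1.35 − 0.7) = 0.3500/0.6500 = 0.5385
Terminal stock prices: S_u = 121.5, S_d = 63
Terminal payoffs (S − K): max(16.5, 0) = 16.5, max(-42, 0) = 0
Node 0 (S = 90): V_0 = 1/1.05·[0.5385·16.5000 + 0.4615·0.0000] = 8.4615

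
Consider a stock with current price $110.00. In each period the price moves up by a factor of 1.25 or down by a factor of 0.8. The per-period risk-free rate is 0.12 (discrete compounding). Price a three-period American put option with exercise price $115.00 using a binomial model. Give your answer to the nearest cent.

$8.10

Risk-neutral probability p = (1 + 0.12 − 0.8)/(1.25 − 0.8) = 0.3200/0.4500 = 0.7111
Terminal stock prices: S_uuu = 214.8, S_uud = 137.5, S_udd = 88, S_ddd = 56.32
Terminal payoffs (K − S): max(-99.84, 0) = 0, max(-22.5, 0) = 0, max(27, 0) = 27, max(58.68, 0) = 58.68
Node uu (S = 171.9): continuation = 1/1.12·[0.7111·0.0000 + 0.2889·0.0000] = 0.0000; exercise value = 0.0000 ≤ continuation, so V_uu = 0.0000
Node ud (S = 110): continuation = 1/1.12·[0.7111·0.0000 + 0.2889·27.0000] = 6.9643; exercise value = 5.0000 ≤ continuation, so V_ud = 6.9643
Node dd (S = 70.4): continuation = 1/1.12·[0.7111·27.0000 + 0.2889·58.6800] = 32.2786; exercise value = 44.6000 > continuation, so V_dd = 44.6000 (exercise)
Node u (S = 137.5): continuation = 1/1.12·[0.7111·0.0000 + 0.2889·6.9643] = 1.7963; exercise value = 0.0000 ≤ continuation, so V_u = 1.7963
Node d (S = 88): continuation = 1/1.12·[0.7111·6.9643 + 0.2889·44.6000] = 15.9257; exercise value = 27.0000 > continuation, so V_d = 27.0000 (exercise)
Node 0 (S = 110): continuation = 1/1.12·[0.7111·1.7963 + 0.2889·27.0000] = 8.1048; exercise value = 5.0000 ≤ continuation, so V_0 = 8.1048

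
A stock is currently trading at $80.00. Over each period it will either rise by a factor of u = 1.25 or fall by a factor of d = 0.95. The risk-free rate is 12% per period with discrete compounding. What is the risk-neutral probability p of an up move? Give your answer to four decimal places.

p = 0.5667

Risk-neutral probability p = (1 + 0.12 − 0.95)/(1.25 − 0.95) = 0.1700/0.3000 = 0.5667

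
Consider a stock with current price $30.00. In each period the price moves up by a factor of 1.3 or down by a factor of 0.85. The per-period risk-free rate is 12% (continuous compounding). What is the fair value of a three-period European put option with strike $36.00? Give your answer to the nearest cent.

$2.17

Risk-neutral probability p = (e^0.12 − 0.85)/(1.3 − 0.85) = 0.2775/0.4500 = 0.6167
Terminal stock prices: S_uuu = 65.91, S_uud = 43.09, S_udd = 28.18, S_ddd = 18.42
Terminal payoffs (K − S): max(-29.91, 0) = 0, max(-7.095, 0) = 0, max(7.823, 0) = 7.823, max(17.58, 0) = 17.58
Node uu (S = 50.7): V_uu = e^(−0.12)·[0.6167·0.0000 + 0.3833·0.0000] = 0.0000
Node ud (S = 33.15): V_ud = e^(−0.12)·[0.6167·0.0000 + 0.3833·7.8225] = 2.6596
Node dd (S = 21.67): V_dd = e^(−0.12)·[0.6167·7.8225 + 0.3833·17.5763] = 10.2541
Node u (S = 39): V_u = e^(−0.12)·[0.6167·0.0000 + 0.3833·2.6596] = 0.9042
Node d (S = 25.5): V_d = e^(−0.12)·[0.6167·2.6596 + 0.3833·10.2541] = 4.9409
Node 0 (S = 30): V_0 = e^(−0.12)·[0.6167·0.9042 + 0.3833·4.9409] = 2.1744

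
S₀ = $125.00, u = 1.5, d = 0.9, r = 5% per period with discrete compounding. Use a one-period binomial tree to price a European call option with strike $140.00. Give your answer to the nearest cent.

Risk-neutral probability p = (1 + 0.05 − 0.9)/(1.5 − 0.9) = 0.1500/0.6000 = 0.2500
Terminal stock prices: S_u = 187.5, S_d = 112.5
Terminal payoffs (S − K): max(47.5, 0) = 47.5, max(-27.5, 0) = 0
Node 0 (S = 125): V_0 = 1/1.05·[0.2500·47.5000 + 0.7500·0.0000] = 11.3095

$11.31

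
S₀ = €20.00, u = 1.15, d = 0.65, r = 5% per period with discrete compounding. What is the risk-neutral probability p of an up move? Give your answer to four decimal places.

p = 0.8000

Risk-neutral probability p = (1 + 0.05 − 0.65)/(1.15 − 0.65) = 0.4000/0.5000 = 0.8000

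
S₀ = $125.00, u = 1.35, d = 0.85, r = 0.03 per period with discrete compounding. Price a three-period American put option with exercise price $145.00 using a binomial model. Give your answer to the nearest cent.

$27.34

Risk-neutral probability p = (1 + 0.03 − 0.85)/(1.35 − 0.85) = 0.1800/0.5000 = 0.3600
Terminal stock prices: S_uuu = 307.5, S_uud = 193.6, S_udd = 121.9, S_ddd = 76.77
Terminal payoffs (K − S): max(-162.5, 0) = 0, max(-48.64, 0) = 0, max(23.08, 0) = 23.08, max(68.23, 0) = 68.23
Node uu (S = 227.8): continuation = 1/1.03·[0.3600·0.0000 + 0.6400·0.0000] = 0.0000; exercise value = 0.0000 ≤ continuation, so V_uu = 0.0000
Node ud (S = 143.4): continuation = 1/1.03·[0.3600·0.0000 + 0.6400·23.0781] = 14.3398; exercise value = 1.5625 ≤ continuation, so V_ud = 14.3398
Node dd (S = 90.31): continuation = 1/1.03·[0.3600·23.0781 + 0.6400·68.2344] = 50.4642; exercise value = 54.6875 > continuation, so V_dd = 54.6875 (exercise)
Node u (S = 168.8): continuation = 1/1.03·[0.3600·0.0000 + 0.6400·14.3398] = 8.9102; exercise value = 0.0000 ≤ continuation, so V_u = 8.9102
Node d (S = 106.2): continuation = 1/1.03·[0.3600·14.3398 + 0.6400·54.6875] = 38.9926; exercise value = 38.7500 ≤ continuation, so V_d = 38.9926
Node 0 (S = 125): continuation = 1/1.03·[0.3600·8.9102 + 0.6400·38.9926] = 27.3426; exercise value = 20.0000 ≤ continuation, so V_0 = 27.3426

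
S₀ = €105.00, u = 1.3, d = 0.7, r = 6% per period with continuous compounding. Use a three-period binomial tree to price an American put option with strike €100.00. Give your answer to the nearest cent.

Risk-neutral probability p = (e^0.06 − 0.7)/(1.3 − 0.7) = 0.3618/0.6000 = 0.6031
Terminal stock prices: S_uuu = 230.7, S_uud = 124.2, S_udd = 66.88, S_ddd = 36.01
Terminal payoffs (K − S): max(-130.7, 0) = 0, max(-24.22, 0) = 0, max(33.12, 0) = 33.12, max(63.99, 0) = 63.99
Node uu (S = 177.5): continuation = e^(−0.06)·[0.6031·0.0000 + 0.3969·0.0000] = 0.0000; exercise value = 0.0000 ≤ continuation, so V_uu = 0.0000
Node ud (S = 95.55): continuation = e^(−0.06)·[0.6031·0.0000 + 0.3969·33.1150] = 12.3792; exercise value = 4.4500 ≤ continuation, so V_ud = 12.3792
Node dd (S = 51.45): continuation = e^(−0.06)·[0.6031·33.1150 + 0.3969·63.9850] = 42.7265; exercise value = 48.5500 > continuation, so V_dd = 48.5500 (exercise)
Node u (S = 136.5): continuation = e^(−0.06)·[0.6031·0.0000 + 0.3969·12.3792] = 4.6276; exercise value = 0.0000 ≤ continuation, so V_u = 4.6276
Node d (S = 73.5): continuation = e^(−0.06)·[0.6031·12.3792 + 0.3969·48.5500] = 25.1797; exercise value = 26.5000 > continuation, so V_d = 26.5000 (exercise)
Node 0 (S = 105): continuation = e^(−0.06)·[0.6031·4.6276 + 0.3969·26.5000] = 12.5345; exercise value = 0.0000 ≤ continuation, so V_0 = 12.5345

€12.53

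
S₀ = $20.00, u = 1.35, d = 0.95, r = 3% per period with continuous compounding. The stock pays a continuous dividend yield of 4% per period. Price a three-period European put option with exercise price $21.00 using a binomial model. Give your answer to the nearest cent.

Per-period risk-free factor R = e^0.03 = 1.0305; dividend-adjusted growth = e^(0.03−0.04) = 0.9900.
Risk-neutral probability p = (0.9900 − 0.95)/(1.35 − 0.95) = 0.0400/0.4000 = 0.1001
Terminal stock prices: S_uuu = 49.21, S_uud = 34.63, S_udd = 24.37, S_ddd = 17.15
Terminal payoffs (K − S): max(-28.21, 0) = 0, max(-13.63, 0) = 0, max(-3.367, 0) = 0, max(3.853, 0) = 3.853
Node uu (S = 36.45): V_uu = e^(−0.03)·[0.1001·0.0000 + 0.8999·0.0000] = 0.0000
Node ud (S = 25.65): V_ud = e^(−0.03)·[0.1001·0.0000 + 0.8999·0.0000] = 0.0000
Node dd (S = 18.05): V_dd = e^(−0.03)·[0.1001·0.0000 + 0.8999·3.8525] = 3.3643
Node u (S = 27): V_u = e^(−0.03)·[0.1001·0.0000 + 0.8999·0.0000] = 0.0000
Node d (S = 19): V_d = e^(−0.03)·[0.1001·0.0000 + 0.8999·3.3643] = 2.9380
Node 0 (S = 20): V_0 = e^(−0.03)·[0.1001·0.0000 + 0.8999·2.9380] = 2.5657

$2.57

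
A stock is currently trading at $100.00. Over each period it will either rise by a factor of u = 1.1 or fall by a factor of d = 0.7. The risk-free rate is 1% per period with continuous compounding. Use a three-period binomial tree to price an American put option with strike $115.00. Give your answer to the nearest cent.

$20.48

Risk-neutral probability p = (e^0.01 − 0.7)/(1.1 − 0.7) = 0.3101/0.4000 = 0.7751
Terminal stock prices: S_uuu = 133.1, S_uud = 84.7, S_udd = 53.9, S_ddd = 34.3
Terminal payoffs (K − S): max(-18.1, 0) = 0, max(30.3, 0) = 30.3, max(61.1, 0) = 61.1, max(80.7, 0) = 80.7
Node uu (S = 121): continuation = e^(−0.01)·[0.7751·0.0000 + 0.2249·30.3000] = 6.7459; exercise value = 0.0000 ≤ continuation, so V_uu = 6.7459
Node ud (S = 77): continuation = e^(−0.01)·[0.7751·30.3000 + 0.2249·61.1000] = 36.8557; exercise value = 38.0000 > continuation, so V_ud = 38.0000 (exercise)
Node dd (S = 49): continuation = e^(−0.01)·[0.7751·61.1000 + 0.2249·80.7000] = 64.8557; exercise value = 66.0000 > continuation, so V_dd = 66.0000 (exercise)
Node u (S = 110): continuation = e^(−0.01)·[0.7751·6.7459 + 0.2249·38.0000] = 13.6371; exercise value = 5.0000 ≤ continuation, so V_u = 13.6371
Node d (S = 70): continuation = e^(−0.01)·[0.7751·38.0000 + 0.2249·66.0000] = 43.8557; exercise value = 45.0000 > continuation, so V_d = 45.0000 (exercise)
Node 0 (S = 100): continuation = e^(−0.01)·[0.7751·13.6371 + 0.2249·45.0000] = 20.4840; exercise value = 15.0000 ≤ continuation, so V_0 = 20.4840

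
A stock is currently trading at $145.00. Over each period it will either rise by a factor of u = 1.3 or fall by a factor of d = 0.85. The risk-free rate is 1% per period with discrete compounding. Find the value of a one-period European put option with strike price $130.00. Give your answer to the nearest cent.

Risk-neutral probability p = (1 + 0.01 − 0.85)/(1.3 − 0.85) = 0.1600/0.4500 = 0.3556
Terminal stock prices: S_u = 188.5, S_d = 123.2
Terminal payoffs (K − S): max(-58.5, 0) = 0, max(6.75, 0) = 6.75
Node 0 (S = 145): V_0 = 1/1.01·[0.3556·0.0000 + 0.6444·6.7500] = 4.3069

$4.31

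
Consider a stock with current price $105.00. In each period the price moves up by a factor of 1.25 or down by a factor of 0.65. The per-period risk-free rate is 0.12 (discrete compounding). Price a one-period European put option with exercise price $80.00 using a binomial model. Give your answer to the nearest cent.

Risk-neutral probability p = (1 + 0.12 − 0.65)/(1.25 − 0.65) = 0.4700/0.6000 = 0.7833
Terminal stock prices: S_u = 131.2, S_d = 68.25
Terminal payoffs (K − S): max(-51.25, 0) = 0, max(11.75, 0) = 11.75
Node 0 (S = 105): V_0 = 1/1.12·[0.7833·0.0000 + 0.2167·11.7500] = 2.2731

$2.27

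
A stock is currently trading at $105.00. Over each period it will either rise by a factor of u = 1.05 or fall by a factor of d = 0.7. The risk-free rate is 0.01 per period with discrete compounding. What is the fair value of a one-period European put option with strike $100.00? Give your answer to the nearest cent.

Risk-neutral probability p = (1 + 0.01 − 0.7)/(1.05 − 0.7) = 0.3100/0.3500 = 0.8857
Terminal stock prices: S_u = 110.2, S_d = 73.5
Terminal payoffs (K − S): max(-10.25, 0) = 0, max(26.5, 0) = 26.5
Node 0 (S = 105): V_0 = 1/1.01·[0.8857·0.0000 + 0.1143·26.5000] = 2.9986

$3.00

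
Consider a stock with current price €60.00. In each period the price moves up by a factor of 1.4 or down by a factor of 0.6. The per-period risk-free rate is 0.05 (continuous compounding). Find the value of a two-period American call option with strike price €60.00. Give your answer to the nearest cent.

Risk-neutral probability p = (e^0.05 − 0.6)/(1.4 − 0.6) = 0.4513/0.8000 = 0.5641
Terminal stock prices: S_uu = 117.6, S_ud = 50.4, S_dd = 21.6
Terminal payoffs (S − K): max(57.6, 0) = 57.6, max(-9.6, 0) = 0, max(-38.4, 0) = 0
Node u (S = 84): continuation = e^(−0.05)·[0.5641·57.6000 + 0.4359·0.0000] = 30.9069; exercise value = 24.0000 ≤ continuation, so V_u = 30.9069
Node d (S = 36): continuation = e^(−0.05)·[0.5641·0.0000 + 0.4359·0.0000] = 0.0000; exercise value = 0.0000 ≤ continuation, so V_d = 0.0000
Node 0 (S = 60): continuation = e^(−0.05)·[0.5641·30.9069 + 0.4359·0.0000] = 16.5840; exercise value = 0.0000 ≤ continuation, so V_0 = 16.5840

€16.58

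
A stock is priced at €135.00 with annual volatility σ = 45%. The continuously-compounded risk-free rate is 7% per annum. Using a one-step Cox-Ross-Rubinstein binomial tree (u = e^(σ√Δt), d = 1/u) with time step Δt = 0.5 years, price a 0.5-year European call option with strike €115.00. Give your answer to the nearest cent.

CRR parameters: u = e^(σ√Δt) = e^(0.45·√0.5) = 1.3746, d = 1/u = 0.7275
Per-period rate: rΔt = 0.07·0.5 = 0.035, so R = e^0.035 = 1.0356
Risk-neutral probability p = (e^0.035 − 0.7275)/(1.3746 − 0.7275) = 0.3082/0.6472 = 0.4762
Terminal stock prices: S_u = 185.6, S_d = 98.21
Terminal payoffs (S − K): max(70.58, 0) = 70.58, max(-16.79, 0) = 0
Node 0 (S = 135): V_0 = e^(−0.035)·[0.4762·70.5775 + 0.5238·0.0000] = 32.4498

€32.45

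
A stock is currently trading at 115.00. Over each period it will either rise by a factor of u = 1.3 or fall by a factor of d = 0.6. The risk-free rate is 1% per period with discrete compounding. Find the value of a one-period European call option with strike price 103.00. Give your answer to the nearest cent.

26.97

Risk-neutral probability p = (1 + 0.01 − 0.6)/(1.3 − 0.6) = 0.4100/0.7000 = 0.5857
Terminal stock prices: S_u = 149.5, S_d = 69
Terminal payoffs (S − K): max(46.5, 0) = 46.5, max(-34, 0) = 0
Node 0 (S = 115): V_0 = 1/1.01·[0.5857·46.5000 + 0.4143·0.0000] = 26.9661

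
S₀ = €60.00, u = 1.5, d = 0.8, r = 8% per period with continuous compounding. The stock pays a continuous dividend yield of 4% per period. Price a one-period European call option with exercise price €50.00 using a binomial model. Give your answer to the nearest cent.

Per-period risk-free factor R = e^0.08 = 1.0833; dividend-adjusted growth = e^(0.08−0.04) = 1.0408.
Risk-neutral probability p = (1.0408 − 0.8)/(1.5 − 0.8) = 0.2408/0.7000 = 0.3440
Terminal stock prices: S_u = 90, S_d = 48
Terminal payoffs (S − K): max(40, 0) = 40, max(-2, 0) = 0
Node 0 (S = 60): V_0 = e^(−0.08)·[0.3440·40.0000 + 0.6560·0.0000] = 12.7026

€12.70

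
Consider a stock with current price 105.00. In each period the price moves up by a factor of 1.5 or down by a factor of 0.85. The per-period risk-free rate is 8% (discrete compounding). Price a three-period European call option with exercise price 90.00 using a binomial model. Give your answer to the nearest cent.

39.02

Risk-neutral probability p = (1 + 0.08 − 0.85)/(1.5 − 0.85) = 0.2300/0.6500 = 0.3538
Terminal stock prices: S_uuu = 354.4, S_uud = 200.8, S_udd = 113.8, S_ddd = 64.48
Terminal payoffs (S − K): max(264.4, 0) = 264.4, max(110.8, 0) = 110.8, max(23.79, 0) = 23.79, max(-25.52, 0) = 0
Node uu (S = 236.2): V_uu = 1/1.08·[0.3538·264.3750 + 0.6462·110.8125] = 152.9167
Node ud (S = 133.9): V_ud = 1/1.08·[0.3538·110.8125 + 0.6462·23.7937] = 50.5417
Node dd (S = 75.86): V_dd = 1/1.08·[0.3538·23.7937 + 0.6462·0.0000] = 7.7957
Node u (S = 157.5): V_u = 1/1.08·[0.3538·152.9167 + 0.6462·50.5417] = 80.3395
Node d (S = 89.25): V_d = 1/1.08·[0.3538·50.5417 + 0.6462·7.7957] = 21.2233
Node 0 (S = 105): V_0 = 1/1.08·[0.3538·80.3395 + 0.6462·21.2233] = 39.0198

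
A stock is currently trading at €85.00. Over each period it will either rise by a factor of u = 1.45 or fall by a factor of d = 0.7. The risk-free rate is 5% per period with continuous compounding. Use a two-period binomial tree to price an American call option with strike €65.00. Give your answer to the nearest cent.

Risk-neutral probability p = (e^0.05 − 0.7)/(1.45 − 0.7) = 0.3513/0.7500 = 0.4684
Terminal stock prices: S_uu = 178.7, S_ud = 86.27, S_dd = 41.65
Terminal payoffs (S − K): max(113.7, 0) = 113.7, max(21.27, 0) = 21.27, max(-23.35, 0) = 0
Node u (S = 123.2): continuation = e^(−0.05)·[0.4684·113.7125 + 0.5316·21.2750] = 61.4201; exercise value = 58.2500 ≤ continuation, so V_u = 61.4201
Node d (S = 59.5): continuation = e^(−0.05)·[0.4684·21.2750 + 0.5316·0.0000] = 9.4784; exercise value = 0.0000 ≤ continuation, so V_d = 9.4784
Node 0 (S = 85): continuation = e^(−0.05)·[0.4684·61.4201 + 0.5316·9.4784] = 32.1572; exercise value = 20.0000 ≤ continuation, so V_0 = 32.1572

€32.16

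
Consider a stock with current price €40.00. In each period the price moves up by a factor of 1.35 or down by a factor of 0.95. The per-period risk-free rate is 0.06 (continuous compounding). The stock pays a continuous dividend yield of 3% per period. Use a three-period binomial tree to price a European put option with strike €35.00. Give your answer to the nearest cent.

€0.30

Per-period risk-free factor R = e^0.06 = 1.0618; dividend-adjusted growth = e^(0.06−0.03) = 1.0305.
Risk-neutral probability p = (1.0305 − 0.95)/(1.35 − 0.95) = 0.0805/0.4000 = 0.2011
Terminal stock prices: S_uuu = 98.42, S_uud = 69.25, S_udd = 48.73, S_ddd = 34.29
Terminal payoffs (K − S): max(-63.42, 0) = 0, max(-34.25, 0) = 0, max(-13.73, 0) = 0, max(0.705, 0) = 0.705
Node uu (S = 72.9): V_uu = e^(−0.06)·[0.2011·0.0000 + 0.7989·0.0000] = 0.0000
Node ud (S = 51.3): V_ud = e^(−0.06)·[0.2011·0.0000 + 0.7989·0.0000] = 0.0000
Node dd (S = 36.1): V_dd = e^(−0.06)·[0.2011·0.0000 + 0.7989·0.7050] = 0.5304
Node u (S = 54): V_u = e^(−0.06)·[0.2011·0.0000 + 0.7989·0.0000] = 0.0000
Node d (S = 38): V_d = e^(−0.06)·[0.2011·0.0000 + 0.7989·0.5304] = 0.3990
Node 0 (S = 40): V_0 = e^(−0.06)·[0.2011·0.0000 + 0.7989·0.3990] = 0.3002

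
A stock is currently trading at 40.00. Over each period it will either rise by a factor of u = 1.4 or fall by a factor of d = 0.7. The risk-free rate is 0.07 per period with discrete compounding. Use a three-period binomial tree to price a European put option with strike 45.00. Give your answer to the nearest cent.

Risk-neutral probability p = (1 + 0.07 − 0.7)/(1.4 − 0.7) = 0.3700/0.7000 = 0.5286
Terminal stock prices: S_uuu = 109.8, S_uud = 54.88, S_udd = 27.44, S_ddd = 13.72
Terminal payoffs (K − S): max(-64.76, 0) = 0, max(-9.88, 0) = 0, max(17.56, 0) = 17.56, max(31.28, 0) = 31.28
Node uu (S = 78.4): V_uu = 1/1.07·[0.5286·0.0000 + 0.4714·0.0000] = 0.0000
Node ud (S = 39.2): V_ud = 1/1.07·[0.5286·0.0000 + 0.4714·17.5600] = 7.7367
Node dd (S = 19.6): V_dd = 1/1.07·[0.5286·17.5600 + 0.4714·31.2800] = 22.4561
Node u (S = 56): V_u = 1/1.07·[0.5286·0.0000 + 0.4714·7.7367] = 3.4087
Node d (S = 28): V_d = 1/1.07·[0.5286·7.7367 + 0.4714·22.4561] = 13.7157
Node 0 (S = 40): V_0 = 1/1.07·[0.5286·3.4087 + 0.4714·13.7157] = 7.7269

7.73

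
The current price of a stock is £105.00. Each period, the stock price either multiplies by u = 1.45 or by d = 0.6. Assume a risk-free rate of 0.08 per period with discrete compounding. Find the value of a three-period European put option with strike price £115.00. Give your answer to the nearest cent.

£21.38

Risk-neutral probability p = (1 + 0.08 − 0.6)/(1.45 − 0.6) = 0.4800/0.8500 = 0.5647
Terminal stock prices: S_uuu = 320.1, S_uud = 132.5, S_udd = 54.81, S_ddd = 22.68
Terminal payoffs (K − S): max(-205.1, 0) = 0, max(-17.46, 0) = 0, max(60.19, 0) = 60.19, max(92.32, 0) = 92.32
Node uu (S = 220.8): V_uu = 1/1.08·[0.5647·0.0000 + 0.4353·0.0000] = 0.0000
Node ud (S = 91.35): V_ud = 1/1.08·[0.5647·0.0000 + 0.4353·60.1900] = 24.2596
Node dd (S = 37.8): V_dd = 1/1.08·[0.5647·60.1900 + 0.4353·92.3200] = 68.6815
Node u (S = 152.2): V_u = 1/1.08·[0.5647·0.0000 + 0.4353·24.2596] = 9.7778
Node d (S = 63): V_d = 1/1.08·[0.5647·24.2596 + 0.4353·68.6815] = 40.3668
Node 0 (S = 105): V_0 = 1/1.08·[0.5647·9.7778 + 0.4353·40.3668] = 21.3824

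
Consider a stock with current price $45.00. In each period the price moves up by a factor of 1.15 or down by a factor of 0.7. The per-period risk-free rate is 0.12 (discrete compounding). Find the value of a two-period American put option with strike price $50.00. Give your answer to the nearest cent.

Risk-neutral probability p = (1 + 0.12 − 0.7)/(1.15 − 0.7) = 0.4200/0.4500 = 0.9333
Terminal stock prices: S_uu = 59.51, S_ud = 36.22, S_dd = 22.05
Terminal payoffs (K − S): max(-9.512, 0) = 0, max(13.78, 0) = 13.78, max(27.95, 0) = 27.95
Node u (S = 51.75): continuation = 1/1.12·[0.9333·0.0000 + 0.0667·13.7750] = 0.8199; exercise value = 0.0000 ≤ continuation, so V_u = 0.8199
Node d (S = 31.5): continuation = 1/1.12·[0.9333·13.7750 + 0.0667·27.9500] = 13.1429; exercise value = 18.5000 > continuation, so V_d = 18.5000 (exercise)
Node 0 (S = 45): continuation = 1/1.12·[0.9333·0.8199 + 0.0667·18.5000] = 1.7845; exercise value = 5.0000 > continuation, so V_0 = 5.0000 (exercise)

$5.00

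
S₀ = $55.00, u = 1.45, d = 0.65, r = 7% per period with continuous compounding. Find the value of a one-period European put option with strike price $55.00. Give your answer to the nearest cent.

Risk-neutral probability p = (e^0.07 − 0.65)/(1.45 − 0.65) = 0.4225/0.8000 = 0.5281
Terminal stock prices: S_u = 79.75, S_d = 35.75
Terminal payoffs (K − S): max(-24.75, 0) = 0, max(19.25, 0) = 19.25
Node 0 (S = 55): V_0 = e^(−0.07)·[0.5281·0.0000 + 0.4719·19.2500] = 8.4693

$8.47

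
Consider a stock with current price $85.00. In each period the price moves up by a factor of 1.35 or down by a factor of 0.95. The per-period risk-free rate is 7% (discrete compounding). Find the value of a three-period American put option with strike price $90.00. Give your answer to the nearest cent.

$6.05

Risk-neutral probability p = (1 + 0.07 − 0.95)/(1.35 − 0.95) = 0.1200/0.4000 = 0.3000
Terminal stock prices: S_uuu = 209.1, S_uud = 147.2, S_udd = 103.6, S_ddd = 72.88
Terminal payoffs (K − S): max(-119.1, 0) = 0, max(-57.17, 0) = 0, max(-13.56, 0) = 0, max(17.12, 0) = 17.12
Node uu (S = 154.9): continuation = 1/1.07·[0.3000·0.0000 + 0.7000·0.0000] = 0.0000; exercise value = 0.0000 ≤ continuation, so V_uu = 0.0000
Node ud (S = 109): continuation = 1/1.07·[0.3000·0.0000 + 0.7000·0.0000] = 0.0000; exercise value = 0.0000 ≤ continuation, so V_ud = 0.0000
Node dd (S = 76.71): continuation = 1/1.07·[0.3000·0.0000 + 0.7000·17.1231] = 11.2020; exercise value = 13.2875 > continuation, so V_dd = 13.2875 (exercise)
Node u (S = 114.8): continuation = 1/1.07·[0.3000·0.0000 + 0.7000·0.0000] = 0.0000; exercise value = 0.0000 ≤ continuation, so V_u = 0.0000
Node d (S = 80.75): continuation = 1/1.07·[0.3000·0.0000 + 0.7000·13.2875] = 8.6928; exercise value = 9.2500 > continuation, so V_d = 9.2500 (exercise)
Node 0 (S = 85): continuation = 1/1.07·[0.3000·0.0000 + 0.7000·9.2500] = 6.0514; exercise value = 5.0000 ≤ continuation, so V_0 = 6.0514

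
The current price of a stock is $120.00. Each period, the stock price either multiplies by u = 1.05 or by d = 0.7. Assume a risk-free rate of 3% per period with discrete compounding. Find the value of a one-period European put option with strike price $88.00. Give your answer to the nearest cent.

Risk-neutral probability p = (1 + 0.03 − 0.7)/(1.05 − 0.7) = 0.3300/0.3500 = 0.9429
Terminal stock prices: S_u = 126, S_d = 84
Terminal payoffs (K − S): max(-38, 0) = 0, max(4, 0) = 4
Node 0 (S = 120): V_0 = 1/1.03·[0.9429·0.0000 + 0.0571·4.0000] = 0.2219

$0.22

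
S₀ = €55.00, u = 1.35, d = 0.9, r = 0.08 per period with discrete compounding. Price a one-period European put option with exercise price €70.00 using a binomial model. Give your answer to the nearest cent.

Risk-neutral probability p = (1 + 0.08 − 0.9)/(1.35 − 0.9) = 0.1800/0.4500 = 0.4000
Terminal stock prices: S_u = 74.25, S_d = 49.5
Terminal payoffs (K − S): max(-4.25, 0) = 0, max(20.5, 0) = 20.5
Node 0 (S = 55): V_0 = 1/1.08·[0.4000·0.0000 + 0.6000·20.5000] = 11.3889

€11.39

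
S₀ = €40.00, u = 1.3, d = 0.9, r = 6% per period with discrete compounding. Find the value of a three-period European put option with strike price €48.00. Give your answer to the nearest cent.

Risk-neutral probability p = (1 + 0.06 − 0.9)/(1.3 − 0.9) = 0.1600/0.4000 = 0.4000
Terminal stock prices: S_uuu = 87.88, S_uud = 60.84, S_udd = 42.12, S_ddd = 29.16
Terminal payoffs (K − S): max(-39.88, 0) = 0, max(-12.84, 0) = 0, max(5.88, 0) = 5.88, max(18.84, 0) = 18.84
Node uu (S = 67.6): V_uu = 1/1.06·[0.4000·0.0000 + 0.6000·0.0000] = 0.0000
Node ud (S = 46.8): V_ud = 1/1.06·[0.4000·0.0000 + 0.6000·5.8800] = 3.3283
Node dd (S = 32.4): V_dd = 1/1.06·[0.4000·5.8800 + 0.6000·18.8400] = 12.8830
Node u (S = 52): V_u = 1/1.06·[0.4000·0.0000 + 0.6000·3.3283] = 1.8839
Node d (S = 36): V_d = 1/1.06·[0.4000·3.3283 + 0.6000·12.8830] = 8.5482
Node 0 (S = 40): V_0 = 1/1.06·[0.4000·1.8839 + 0.6000·8.5482] = 5.5495

€5.55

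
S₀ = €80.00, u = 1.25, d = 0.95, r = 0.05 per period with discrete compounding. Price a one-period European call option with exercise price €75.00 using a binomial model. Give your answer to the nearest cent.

Risk-neutral probability p = (1 + 0.05 − 0.95)/(1.25 − 0.95) = 0.1000/0.3000 = 0.3333
Terminal stock prices: S_u = 100, S_d = 76
Terminal payoffs (S − K): max(25, 0) = 25, max(1, 0) = 1
Node 0 (S = 80): V_0 = 1/1.05·[0.3333·25.0000 + 0.6667·1.0000] = 8.5714

€8.57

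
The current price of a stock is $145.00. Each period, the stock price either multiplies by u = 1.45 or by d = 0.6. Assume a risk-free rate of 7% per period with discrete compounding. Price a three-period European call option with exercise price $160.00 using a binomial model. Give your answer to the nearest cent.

$46.59

Risk-neutral probability p = (1 + 0.07 − 0.6)/(1.45 − 0.6) = 0.4700/0.8500 = 0.5529
Terminal stock prices: S_uuu = 442.1, S_uud = 182.9, S_udd = 75.69, S_ddd = 31.32
Terminal payoffs (S − K): max(282.1, 0) = 282.1, max(22.92, 0) = 22.92, max(-84.31, 0) = 0, max(-128.7, 0) = 0
Node uu (S = 304.9): V_uu = 1/1.07·[0.5529·282.0506 + 0.4471·22.9175] = 155.3298
Node ud (S = 126.1): V_ud = 1/1.07·[0.5529·22.9175 + 0.4471·0.0000] = 11.8430
Node dd (S = 52.2): V_dd = 1/1.07·[0.5529·0.0000 + 0.4471·0.0000] = 0.0000
Node u (S = 210.2): V_u = 1/1.07·[0.5529·155.3298 + 0.4471·11.8430] = 85.2175
Node d (S = 87): V_d = 1/1.07·[0.5529·11.8430 + 0.4471·0.0000] = 6.1201
Node 0 (S = 145): V_0 = 1/1.07·[0.5529·85.2175 + 0.4471·6.1201] = 46.5947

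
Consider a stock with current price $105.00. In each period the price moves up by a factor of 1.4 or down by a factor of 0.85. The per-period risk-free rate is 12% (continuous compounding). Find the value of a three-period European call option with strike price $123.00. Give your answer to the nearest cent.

Risk-neutral probability p = (e^0.12 − 0.85)/(1.4 − 0.85) = 0.2775/0.5500 = 0.5045
Terminal stock prices: S_uuu = 288.1, S_uud = 174.9, S_udd = 106.2, S_ddd = 64.48
Terminal payoffs (S − K): max(165.1, 0) = 165.1, max(51.93, 0) = 51.93, max(-16.79, 0) = 0, max(-58.52, 0) = 0
Node uu (S = 205.8): V_uu = e^(−0.12)·[0.5045·165.1200 + 0.4955·51.9300] = 96.7088
Node ud (S = 125): V_ud = e^(−0.12)·[0.5045·51.9300 + 0.4955·0.0000] = 23.2380
Node dd (S = 75.86): V_dd = e^(−0.12)·[0.5045·0.0000 + 0.4955·0.0000] = 0.0000
Node u (S = 147): V_u = e^(−0.12)·[0.5045·96.7088 + 0.4955·23.2380] = 53.4874
Node d (S = 89.25): V_d = e^(−0.12)·[0.5045·23.2380 + 0.4955·0.0000] = 10.3987
Node 0 (S = 105): V_0 = e^(−0.12)·[0.5045·53.4874 + 0.4955·10.3987] = 28.5044

$28.50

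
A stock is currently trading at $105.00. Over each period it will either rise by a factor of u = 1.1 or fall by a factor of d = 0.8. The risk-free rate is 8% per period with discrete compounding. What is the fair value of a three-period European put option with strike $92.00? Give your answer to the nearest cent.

Risk-neutral probability p = (1 + 0.08 − 0.8)/(1.1 − 0.8) = 0.2800/0.3000 = 0.9333
Terminal stock prices: S_uuu = 139.8, S_uud = 101.6, S_udd = 73.92, S_ddd = 53.76
Terminal payoffs (K − S): max(-47.76, 0) = 0, max(-9.64, 0) = 0, max(18.08, 0) = 18.08, max(38.24, 0) = 38.24
Node uu (S = 127.1): V_uu = 1/1.08·[0.9333·0.0000 + 0.0667·0.0000] = 0.0000
Node ud (S = 92.4): V_ud = 1/1.08·[0.9333·0.0000 + 0.0667·18.0800] = 1.1160
Node dd (S = 67.2): V_dd = 1/1.08·[0.9333·18.0800 + 0.0667·38.2400] = 17.9852
Node u (S = 115.5): V_u = 1/1.08·[0.9333·0.0000 + 0.0667·1.1160] = 0.0689
Node d (S = 84): V_d = 1/1.08·[0.9333·1.1160 + 0.0667·17.9852] = 2.0747
Node 0 (S = 105): V_0 = 1/1.08·[0.9333·0.0689 + 0.0667·2.0747] = 0.1876

$0.19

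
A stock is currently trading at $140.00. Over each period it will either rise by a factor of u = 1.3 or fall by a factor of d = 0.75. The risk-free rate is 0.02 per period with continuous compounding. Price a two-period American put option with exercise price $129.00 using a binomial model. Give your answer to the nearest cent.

Risk-neutral probability p = (e^0.02 − 0.75)/(1.3 − 0.75) = 0.2702/0.5500 = 0.4913
Terminal stock prices: S_uu = 236.6, S_ud = 136.5, S_dd = 78.75
Terminal payoffs (K − S): max(-107.6, 0) = 0, max(-7.5, 0) = 0, max(50.25, 0) = 50.25
Node u (S = 182): continuation = e^(−0.02)·[0.4913·0.0000 + 0.5087·0.0000] = 0.0000; exercise value = 0.0000 ≤ continuation, so V_u = 0.0000
Node d (S = 105): continuation = e^(−0.02)·[0.4913·0.0000 + 0.5087·50.2500] = 25.0572; exercise value = 24.0000 ≤ continuation, so V_d = 25.0572
Node 0 (S = 140): continuation = e^(−0.02)·[0.4913·0.0000 + 0.5087·25.0572] = 12.4948; exercise value = 0.0000 ≤ continuation, so V_0 = 12.4948

$12.49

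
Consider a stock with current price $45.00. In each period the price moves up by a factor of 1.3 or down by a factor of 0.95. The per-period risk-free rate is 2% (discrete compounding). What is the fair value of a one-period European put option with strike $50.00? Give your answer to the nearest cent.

Risk-neutral probability p = (1 + 0.02 − 0.95)/(1.3 − 0.95) = 0.0700/0.3500 = 0.2000
Terminal stock prices: S_u = 58.5, S_d = 42.75
Terminal payoffs (K − S): max(-8.5, 0) = 0, max(7.25, 0) = 7.25
Node 0 (S = 45): V_0 = 1/1.02·[0.2000·0.0000 + 0.8000·7.2500] = 5.6863

$5.69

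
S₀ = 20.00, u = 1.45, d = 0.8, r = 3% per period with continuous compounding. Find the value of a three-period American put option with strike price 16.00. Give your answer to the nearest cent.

Risk-neutral probability p = (e^0.03 − 0.8)/(1.45 − 0.8) = 0.2305/0.6500 = 0.3545
Terminal stock prices: S_uuu = 60.97, S_uud = 33.64, S_udd = 18.56, S_ddd = 10.24
Terminal payoffs (K − S): max(-44.97, 0) = 0, max(-17.64, 0) = 0, max(-2.56, 0) = 0, max(5.76, 0) = 5.76
Node uu (S = 42.05): continuation = e^(−0.03)·[0.3545·0.0000 + 0.6455·0.0000] = 0.0000; exercise value = 0.0000 ≤ continuation, so V_uu = 0.0000
Node ud (S = 23.2): continuation = e^(−0.03)·[0.3545·0.0000 + 0.6455·0.0000] = 0.0000; exercise value = 0.0000 ≤ continuation, so V_ud = 0.0000
Node dd (S = 12.8): continuation = e^(−0.03)·[0.3545·0.0000 + 0.6455·5.7600] = 3.6079; exercise value = 3.2000 ≤ continuation, so V_dd = 3.6079
Node u (S = 29): continuation = e^(−0.03)·[0.3545·0.0000 + 0.6455·0.0000] = 0.0000; exercise value = 0.0000 ≤ continuation, so V_u = 0.0000
Node d (S = 16): continuation = e^(−0.03)·[0.3545·0.0000 + 0.6455·3.6079] = 2.2599; exercise value = 0.0000 ≤ continuation, so V_d = 2.2599
Node 0 (S = 20): continuation = e^(−0.03)·[0.3545·0.0000 + 0.6455·2.2599] = 1.4156; exercise value = 0.0000 ≤ continuation, so V_0 = 1.4156

1.42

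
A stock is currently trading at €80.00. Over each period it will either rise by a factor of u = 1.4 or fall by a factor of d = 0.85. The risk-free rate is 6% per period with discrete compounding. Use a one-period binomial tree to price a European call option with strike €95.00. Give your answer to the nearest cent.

€6.12

Risk-neutral probability p = (1 + 0.06 − 0.85)/(1.4 − 0.85) = 0.2100/0.5500 = 0.3818
Terminal stock prices: S_u = 112, S_d = 68
Terminal payoffs (S − K): max(17, 0) = 17, max(-27, 0) = 0
Node 0 (S = 80): V_0 = 1/1.06·[0.3818·17.0000 + 0.6182·0.0000] = 6.1235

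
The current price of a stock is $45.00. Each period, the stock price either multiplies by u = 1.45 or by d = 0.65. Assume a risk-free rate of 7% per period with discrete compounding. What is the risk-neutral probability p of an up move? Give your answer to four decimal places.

Risk-neutral probability p = (1 + 0.07 − 0.65)/(1.45 − 0.65) = 0.4200/0.8000 = 0.5250

p = 0.5250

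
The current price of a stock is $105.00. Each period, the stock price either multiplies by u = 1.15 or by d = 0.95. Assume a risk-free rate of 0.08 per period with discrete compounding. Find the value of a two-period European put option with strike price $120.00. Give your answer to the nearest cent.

$4.71

Risk-neutral probability p = (1 + 0.08 − 0.95)/(1.15 − 0.95) = 0.1300/0.2000 = 0.6500
Terminal stock prices: S_uu = 138.9, S_ud = 114.7, S_dd = 94.76
Terminal payoffs (K − S): max(-18.86, 0) = 0, max(5.288, 0) = 5.288, max(25.24, 0) = 25.24
Node u (S = 120.7): V_u = 1/1.08·[0.6500·0.0000 + 0.3500·5.2875] = 1.7135
Node d (S = 99.75): V_d = 1/1.08·[0.6500·5.2875 + 0.3500·25.2375] = 11.3611
Node 0 (S = 105): V_0 = 1/1.08·[0.6500·1.7135 + 0.3500·11.3611] = 4.7131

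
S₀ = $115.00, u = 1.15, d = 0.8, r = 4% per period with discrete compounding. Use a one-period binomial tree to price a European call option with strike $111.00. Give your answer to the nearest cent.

$14.01

Risk-neutral probability p = (1 + 0.04 − 0.8)/(1.15 − 0.8) = 0.2400/0.3500 = 0.6857
Terminal stock prices: S_u = 132.2, S_d = 92
Terminal payoffs (S − K): max(21.25, 0) = 21.25, max(-19, 0) = 0
Node 0 (S = 115): V_0 = 1/1.04·[0.6857·21.2500 + 0.3143·0.0000] = 14.0110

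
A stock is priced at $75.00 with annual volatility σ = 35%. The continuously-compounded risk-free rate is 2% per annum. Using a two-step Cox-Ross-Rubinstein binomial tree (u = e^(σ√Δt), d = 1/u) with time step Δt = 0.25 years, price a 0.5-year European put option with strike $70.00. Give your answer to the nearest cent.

CRR parameters: u = e^(σ√Δt) = e^(0.35·√0.25) = 1.1912, d = 1/u = 0.8395
Per-period rate: rΔt = 0.02·0.25 = 0.005, so R = e^0.005 = 1.0050
Risk-neutral probability p = (e^0.005 − 0.8395)/(1.1912 − 0.8395) = 0.1656/0.3518 = 0.4706
Terminal stock prices: S_uu = 106.4, S_ud = 75, S_dd = 52.85
Terminal payoffs (K − S): max(-36.43, 0) = 0, max(-5, 0) = 0, max(17.15, 0) = 17.15
Node u (S = 89.34): V_u = e^(−0.005)·[0.4706·0.0000 + 0.5294·0.0000] = 0.0000
Node d (S = 62.96): V_d = e^(−0.005)·[0.4706·0.0000 + 0.5294·17.1484] = 9.0329
Node 0 (S = 75): V_0 = e^(−0.005)·[0.4706·0.0000 + 0.5294·9.0329] = 4.7581

$4.76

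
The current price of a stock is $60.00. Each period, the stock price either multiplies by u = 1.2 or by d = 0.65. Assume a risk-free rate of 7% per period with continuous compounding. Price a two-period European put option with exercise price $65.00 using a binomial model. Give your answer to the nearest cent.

$7.49

Risk-neutral probability p = (e^0.07 − 0.65)/(1.2 − 0.65) = 0.4225/0.5500 = 0.7682
Terminal stock prices: S_uu = 86.4, S_ud = 46.8, S_dd = 25.35
Terminal payoffs (K − S): max(-21.4, 0) = 0, max(18.2, 0) = 18.2, max(39.65, 0) = 39.65
Node u (S = 72): V_u = e^(−0.07)·[0.7682·0.0000 + 0.2318·18.2000] = 3.9336
Node d (S = 39): V_d = e^(−0.07)·[0.7682·18.2000 + 0.2318·39.6500] = 21.6056
Node 0 (S = 60): V_0 = e^(−0.07)·[0.7682·3.9336 + 0.2318·21.6056] = 7.4871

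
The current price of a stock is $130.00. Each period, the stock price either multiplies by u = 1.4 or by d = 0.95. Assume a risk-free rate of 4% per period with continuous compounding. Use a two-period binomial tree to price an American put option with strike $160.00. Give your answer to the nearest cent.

Risk-neutral probability p = (e^0.04 − 0.95)/(1.4 − 0.95) = 0.0908/0.4500 = 0.2018
Terminal stock prices: S_uu = 254.8, S_ud = 172.9, S_dd = 117.3
Terminal payoffs (K − S): max(-94.8, 0) = 0, max(-12.9, 0) = 0, max(42.67, 0) = 42.67
Node u (S = 182): continuation = e^(−0.04)·[0.2018·0.0000 + 0.7982·0.0000] = 0.0000; exercise value = 0.0000 ≤ continuation, so V_u = 0.0000
Node d (S = 123.5): continuation = e^(−0.04)·[0.2018·0.0000 + 0.7982·42.6750] = 32.7275; exercise value = 36.5000 > continuation, so V_d = 36.5000 (exercise)
Node 0 (S = 130): continuation = e^(−0.04)·[0.2018·0.0000 + 0.7982·36.5000] = 27.9919; exercise value = 30.0000 > continuation, so V_0 = 30.0000 (exercise)

$30.00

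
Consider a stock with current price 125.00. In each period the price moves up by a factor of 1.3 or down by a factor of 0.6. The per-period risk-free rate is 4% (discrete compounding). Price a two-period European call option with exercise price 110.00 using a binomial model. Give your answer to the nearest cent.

36.99

Risk-neutral probability p = (1 + 0.04 − 0.6)/(1.3 − 0.6) = 0.4400/0.7000 = 0.6286
Terminal stock prices: S_uu = 211.3, S_ud = 97.5, S_dd = 45
Terminal payoffs (S − K): max(101.3, 0) = 101.3, max(-12.5, 0) = 0, max(-65, 0) = 0
Node u (S = 162.5): V_u = 1/1.04·[0.6286·101.2500 + 0.3714·0.0000] = 61.1951
Node d (S = 75): V_d = 1/1.04·[0.6286·0.0000 + 0.3714·0.0000] = 0.0000
Node 0 (S = 125): V_0 = 1/1.04·[0.6286·61.1951 + 0.3714·0.0000] = 36.9860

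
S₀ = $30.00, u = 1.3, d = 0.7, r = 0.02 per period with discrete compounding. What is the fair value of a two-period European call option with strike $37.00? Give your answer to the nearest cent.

$3.75

Risk-neutral probability p = (1 + 0.02 − 0.7)/(1.3 − 0.7) = 0.3200/0.6000 = 0.5333
Terminal stock prices: S_uu = 50.7, S_ud = 27.3, S_dd = 14.7
Terminal payoffs (S − K): max(13.7, 0) = 13.7, max(-9.7, 0) = 0, max(-22.3, 0) = 0
Node u (S = 39): V_u = 1/1.02·[0.5333·13.7000 + 0.4667·0.0000] = 7.1634
Node d (S = 21): V_d = 1/1.02·[0.5333·0.0000 + 0.4667·0.0000] = 0.0000
Node 0 (S = 30): V_0 = 1/1.02·[0.5333·7.1634 + 0.4667·0.0000] = 3.7456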